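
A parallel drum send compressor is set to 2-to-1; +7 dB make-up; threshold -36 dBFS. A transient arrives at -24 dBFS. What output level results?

-23 dBFS

-24 dBFS sits 12 dB over threshold.
The 12 dB excess becomes 6 dB after 2:1 reduction.
So the level is -36 + 6 = -30 dBFS; make-up adds 7 dB, giving -23 dBFS.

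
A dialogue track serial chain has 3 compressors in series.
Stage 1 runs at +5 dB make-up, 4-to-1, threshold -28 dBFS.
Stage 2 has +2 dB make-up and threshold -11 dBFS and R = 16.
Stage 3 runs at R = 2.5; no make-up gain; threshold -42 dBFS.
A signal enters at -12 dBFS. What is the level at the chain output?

-32 dBFS

Stage 1: -12 dBFS is 16 dB over -28 dBFS; at 4:1 that becomes 4 dB over, giving -24 dBFS; +5 dB make-up → -19 dBFS.
Stage 2: -19 dBFS ≤ -11 dBFS, so stage 2 doesn't engage; make-up brings it to -17 dBFS.
Stage 3: -17 dBFS is 25 dB over -42 dBFS; at 2.5:1 that becomes 10 dB over, giving -32 dBFS.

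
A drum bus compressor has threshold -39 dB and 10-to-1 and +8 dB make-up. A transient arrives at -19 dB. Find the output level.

-19 dB sits 20 dB over threshold.
The 20 dB excess becomes 2 dB after 10:1 reduction.
Output = -39 + 2 = -37 dB; make-up adds 8 dB, giving -29 dB.

-29 dB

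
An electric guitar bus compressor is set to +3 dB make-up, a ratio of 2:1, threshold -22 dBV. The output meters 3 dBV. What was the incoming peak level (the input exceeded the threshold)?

22 dBV

Before make-up, the level was 3 − 3 = 0 dBV.
The compressed level sits 0 − (-22) = 22 dB over threshold.
Before 2:1 compression the overshoot was 22 × 2 = 44 dB, so input = -22 + 44 = 22 dBV.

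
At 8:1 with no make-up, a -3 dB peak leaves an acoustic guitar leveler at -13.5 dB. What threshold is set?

-15 dB

Input is 12 dB above T (since output overshoot × R = input overshoot: (-13.5 − T)·8 = -3 − T gives T = -15 dB).
Check: -15 + (-3 − (-15))/8 = -15 + 1.5 = -13.5 dB. ✓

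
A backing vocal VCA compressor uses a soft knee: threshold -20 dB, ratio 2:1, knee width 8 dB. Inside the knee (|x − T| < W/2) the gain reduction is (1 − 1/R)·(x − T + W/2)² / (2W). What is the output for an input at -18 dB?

x − T + W/2 = -18 − (-20) + 4 = 6.
GR = (1 − 1/2) × 6² / 16 = 0.5 × 36 / 16 = 1.125 dB.
Output = -18 − 1.125 = -19.125 dB.

-19.125 dB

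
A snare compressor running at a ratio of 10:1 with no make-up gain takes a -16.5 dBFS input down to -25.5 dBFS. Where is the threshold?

-26.5 dBFS

Input is 10 dB above T (since output overshoot × R = input overshoot: (-25.5 − T)·10 = -16.5 − T gives T = -26.5 dBFS).
Check: -26.5 + (-16.5 − (-26.5))/10 = -26.5 + 1 = -25.5 dBFS. ✓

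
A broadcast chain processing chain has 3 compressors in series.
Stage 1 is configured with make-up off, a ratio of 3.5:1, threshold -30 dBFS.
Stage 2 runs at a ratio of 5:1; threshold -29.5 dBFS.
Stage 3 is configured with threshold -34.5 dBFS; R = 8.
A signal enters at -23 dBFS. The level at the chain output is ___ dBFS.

-33.8375 dBFS

Stage 1: 7 dB above -30 dBFS, reduced 3.5:1 to 2 dB above → -28 dBFS.
Stage 2: 1.5 dB above -29.5 dBFS, reduced 5:1 to 0.3 dB above → -29.2 dBFS.
Stage 3: overshoot 5.3 dB → 5.3/8 = 0.6625 dB → -33.8375 dBFS.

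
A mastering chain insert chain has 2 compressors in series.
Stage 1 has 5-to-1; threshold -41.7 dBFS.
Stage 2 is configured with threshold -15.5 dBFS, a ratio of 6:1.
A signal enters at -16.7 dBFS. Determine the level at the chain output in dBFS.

Stage 1: overshoot 25 dB → 25/5 = 5 dB → -36.7 dBFS.
Stage 2: -36.7 dBFS is at or below the -15.5 dBFS threshold — no compression; output -36.7 dBFS.

-36.7 dBFS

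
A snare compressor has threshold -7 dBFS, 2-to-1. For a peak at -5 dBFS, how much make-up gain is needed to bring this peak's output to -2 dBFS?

4 dB

Without make-up, output = threshold + overshoot/2 = -7 + 1 = -6 dBFS.
Gap to target: 4 dB.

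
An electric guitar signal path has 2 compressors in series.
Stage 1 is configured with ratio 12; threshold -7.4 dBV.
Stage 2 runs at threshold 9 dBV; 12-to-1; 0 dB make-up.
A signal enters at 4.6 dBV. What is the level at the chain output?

Stage 1: 4.6 dBV is 12 dB over -7.4 dBV; at 12:1 that becomes 1 dB over, giving -6.4 dBV.
Stage 2: below threshold (-6.4 ≤ 9); passes unchanged; output -6.4 dBV.

-6.4 dBV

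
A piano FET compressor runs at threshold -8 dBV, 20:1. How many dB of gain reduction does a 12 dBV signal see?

Overshoot = 12 − (-8) = 20 dB.
At 20:1, output sits 20/20 = 1 dB above threshold.
So the signal is attenuated by 20 − 1 = 19 dB.

19 dB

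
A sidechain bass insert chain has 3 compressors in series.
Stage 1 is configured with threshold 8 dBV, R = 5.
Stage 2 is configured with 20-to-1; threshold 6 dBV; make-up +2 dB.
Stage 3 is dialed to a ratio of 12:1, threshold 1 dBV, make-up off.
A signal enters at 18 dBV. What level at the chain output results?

1.6 dBV

Stage 1: 18 dBV is 10 dB over 8 dBV; at 5:1 that becomes 2 dB over, giving 10 dBV.
Stage 2: 4 dB above 6 dBV, reduced 20:1 to 0.2 dB above → 6.2 dBV; +2 dB make-up → 8.2 dBV.
Stage 3: 8.2 dBV is 7.2 dB over 1 dBV; at 12:1 that becomes 0.6 dB over, giving 1.6 dBV.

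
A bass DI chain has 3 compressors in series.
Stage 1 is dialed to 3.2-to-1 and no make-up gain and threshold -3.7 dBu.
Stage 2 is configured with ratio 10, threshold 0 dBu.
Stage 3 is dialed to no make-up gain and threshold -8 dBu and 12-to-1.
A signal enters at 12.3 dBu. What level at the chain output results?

Stage 1: overshoot 16 dB → 16/3.2 = 5 dB → 1.3 dBu.
Stage 2: 1.3 dBu is 1.3 dB over 0 dBu; at 10:1 that becomes 0.13 dB over, giving 0.13 dBu.
Stage 3: 0.13 dBu is 8.13 dB over -8 dBu; at 12:1 that becomes 0.6775 dB over, giving -7.3225 dBu.

-7.3225 dBu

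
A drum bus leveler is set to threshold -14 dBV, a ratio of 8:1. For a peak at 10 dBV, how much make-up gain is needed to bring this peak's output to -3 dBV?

8 dB

Without make-up, output = threshold + overshoot/8 = -14 + 3 = -11 dBV.
Gap to target: 8 dB.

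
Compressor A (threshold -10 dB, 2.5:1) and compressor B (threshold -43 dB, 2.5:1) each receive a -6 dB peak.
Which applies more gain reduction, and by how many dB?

A: overshoot 4 dB → output overshoot 1.6 dB → GR 2.4 dB.
B: overshoot 37 dB → output overshoot 14.8 dB → GR 22.2 dB.
B reduces 19.8 dB more.

B, by 19.8 dB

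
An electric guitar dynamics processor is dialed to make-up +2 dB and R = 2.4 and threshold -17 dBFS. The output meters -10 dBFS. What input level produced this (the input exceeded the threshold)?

Before make-up, the level was -10 − 2 = -12 dBFS.
The compressed level sits -12 − (-17) = 5 dB over threshold.
Before 2.4:1 compression the overshoot was 5 × 2.4 = 12 dB, so input = -17 + 12 = -5 dBFS.

-5 dBFS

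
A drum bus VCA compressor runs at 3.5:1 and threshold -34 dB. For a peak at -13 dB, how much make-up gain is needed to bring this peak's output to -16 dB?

12 dB

Without make-up, output = threshold + overshoot/3.5 = -34 + 6 = -28 dB.
Gap to target: 12 dB.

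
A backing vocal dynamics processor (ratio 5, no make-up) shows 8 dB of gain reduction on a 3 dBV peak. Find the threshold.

-7 dBV

Gain reduction = 3 − (-5) = 8 dB; output overshoot = GR / (R − 1) = 8 / 4 = 2 dB.
Threshold = output − output overshoot = -5 − 2 = -7 dBV.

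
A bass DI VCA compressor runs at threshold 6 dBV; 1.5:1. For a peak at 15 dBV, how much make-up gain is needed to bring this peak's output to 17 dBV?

Overshoot 9 dB → 9/1.5 = 6 dB after compression, so the compressed level is 6 + 6 = 12 dBV.
Make-up = target − compressed = 17 − 12 = 5 dB.

5 dB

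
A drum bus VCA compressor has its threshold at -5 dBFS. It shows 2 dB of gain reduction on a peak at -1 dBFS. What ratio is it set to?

Input overshoot = -1 − (-5) = 4 dB.
Output overshoot = 4 − 2 = 2 dB.
Ratio = input overshoot / output overshoot = 4 / 2 = 2.

2:1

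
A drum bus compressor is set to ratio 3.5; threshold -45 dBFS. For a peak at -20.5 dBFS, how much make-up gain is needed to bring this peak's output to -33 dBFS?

5 dB

Without make-up, output = threshold + overshoot/3.5 = -45 + 7 = -38 dBFS.
Gap to target: 5 dB.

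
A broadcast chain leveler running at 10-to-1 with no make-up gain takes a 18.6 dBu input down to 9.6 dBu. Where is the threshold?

Let T be the threshold. Output overshoot = (input overshoot)/R, so 9.6 − T = (18.6 − T)/10.
10·(9.6 − T) = 18.6 − T → 9·T = 96 − 18.6 = 77.4.
T = 77.4/9 = 8.6 dBu.

8.6 dBu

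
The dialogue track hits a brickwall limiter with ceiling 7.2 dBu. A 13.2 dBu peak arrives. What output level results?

A brickwall limiter is an ∞:1 compressor: any input above the ceiling is clamped to 7.2 dBu.

7.2 dBu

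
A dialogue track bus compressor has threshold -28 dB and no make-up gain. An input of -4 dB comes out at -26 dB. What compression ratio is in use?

Input overshoot = -4 − (-28) = 24 dB; output overshoot = -26 − (-28) = 2 dB.
Ratio = 24 / 2 = 12.

12:1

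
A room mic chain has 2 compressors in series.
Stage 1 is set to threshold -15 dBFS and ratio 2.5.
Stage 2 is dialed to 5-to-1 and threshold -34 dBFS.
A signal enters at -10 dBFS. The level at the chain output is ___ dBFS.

-29.8 dBFS

Stage 1: -10 dBFS is 5 dB over -15 dBFS; at 2.5:1 that becomes 2 dB over, giving -13 dBFS.
Stage 2: -13 dBFS is 21 dB over -34 dBFS; at 5:1 that becomes 4.2 dB over, giving -29.8 dBFS.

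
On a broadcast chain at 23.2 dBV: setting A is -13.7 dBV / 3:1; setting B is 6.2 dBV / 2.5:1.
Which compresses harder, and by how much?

A, by 14.4 dB

A: GR = 36.9 − 36.9/3 = 24.6 dB.
B: GR = 17 − 17/2.5 = 10.2 dB.
A reduces 14.4 dB more.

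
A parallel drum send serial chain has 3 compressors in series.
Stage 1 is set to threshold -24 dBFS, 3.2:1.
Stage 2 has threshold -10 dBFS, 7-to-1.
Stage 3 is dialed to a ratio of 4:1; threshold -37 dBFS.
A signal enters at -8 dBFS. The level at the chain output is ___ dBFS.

-32.5 dBFS

Stage 1: -8 dBFS is 16 dB over -24 dBFS; at 3.2:1 that becomes 5 dB over, giving -19 dBFS.
Stage 2: -19 dBFS ≤ -10 dBFS, so stage 2 doesn't engage; output -19 dBFS.
Stage 3: overshoot 18 dB → 18/4 = 4.5 dB → -32.5 dBFS.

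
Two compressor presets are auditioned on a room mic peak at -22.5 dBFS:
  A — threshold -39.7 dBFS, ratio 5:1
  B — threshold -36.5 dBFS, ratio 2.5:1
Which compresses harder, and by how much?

A: GR = 17.2 − 17.2/5 = 13.76 dB.
B: GR = 14 − 14/2.5 = 8.4 dB.
A reduces 5.36 dB more.

A, by 5.36 dB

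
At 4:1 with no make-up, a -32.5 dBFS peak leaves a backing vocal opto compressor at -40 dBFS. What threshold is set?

-42.5 dBFS

Input is 10 dB above T (since output overshoot × R = input overshoot: (-40 − T)·4 = -32.5 − T gives T = -42.5 dBFS).
Check: -42.5 + (-32.5 − (-42.5))/4 = -42.5 + 2.5 = -40 dBFS. ✓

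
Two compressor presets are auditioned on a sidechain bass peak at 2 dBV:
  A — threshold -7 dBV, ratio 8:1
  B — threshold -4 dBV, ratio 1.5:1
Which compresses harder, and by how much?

A, by 5.875 dB

A: overshoot 9 dB → output overshoot 1.125 dB → GR 7.875 dB.
B: overshoot 6 dB → output overshoot 4 dB → GR 2 dB.
A applies 5.875 dB more gain reduction.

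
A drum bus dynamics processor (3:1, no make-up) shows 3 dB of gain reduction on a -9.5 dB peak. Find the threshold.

Gain reduction = -9.5 − (-12.5) = 3 dB; output overshoot = GR / (R − 1) = 3 / 2 = 1.5 dB.
Threshold = output − output overshoot = -12.5 − 1.5 = -14 dB.

-14 dB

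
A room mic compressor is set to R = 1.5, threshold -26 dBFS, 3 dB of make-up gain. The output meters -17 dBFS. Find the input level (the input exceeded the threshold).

Before make-up, the level was -17 − 3 = -20 dBFS.
Post-compression overshoot = -20 − (-26) = 6 dB.
Input overshoot = R × output overshoot = 9 dB → input = -26 + 9 = -17 dBFS.

-17 dBFS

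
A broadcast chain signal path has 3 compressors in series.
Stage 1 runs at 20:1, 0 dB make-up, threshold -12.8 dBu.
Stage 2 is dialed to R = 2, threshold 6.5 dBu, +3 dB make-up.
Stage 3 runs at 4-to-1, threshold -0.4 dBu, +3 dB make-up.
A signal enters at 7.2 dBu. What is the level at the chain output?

Stage 1: overshoot 20 dB → 20/20 = 1 dB → -11.8 dBu.
Stage 2: below threshold (-11.8 ≤ 6.5); passes unchanged; make-up brings it to -8.8 dBu.
Stage 3: -8.8 dBu is at or below the -0.4 dBu threshold — no compression; make-up brings it to -5.8 dBu.

-5.8 dBu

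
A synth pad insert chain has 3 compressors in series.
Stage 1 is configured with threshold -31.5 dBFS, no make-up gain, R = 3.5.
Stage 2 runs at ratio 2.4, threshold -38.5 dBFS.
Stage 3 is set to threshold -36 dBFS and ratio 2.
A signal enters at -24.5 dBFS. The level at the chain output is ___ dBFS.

-35.375 dBFS

Stage 1: 7 dB above -31.5 dBFS, reduced 3.5:1 to 2 dB above → -29.5 dBFS.
Stage 2: overshoot 9 dB → 9/2.4 = 3.75 dB → -34.75 dBFS.
Stage 3: 1.25 dB above -36 dBFS, reduced 2:1 to 0.625 dB above → -35.375 dBFS.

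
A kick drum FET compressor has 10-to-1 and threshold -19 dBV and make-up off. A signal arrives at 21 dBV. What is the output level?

-15 dBV

21 dBV sits 40 dB over threshold.
10:1 compression reduces that to 40/10 = 4 dB over.
So the level is -19 + 4 = -15 dBV.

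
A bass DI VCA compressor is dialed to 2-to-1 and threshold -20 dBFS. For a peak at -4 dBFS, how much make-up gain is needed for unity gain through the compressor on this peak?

8 dB

Without make-up, output = threshold + overshoot/2 = -20 + 8 = -12 dBFS.
Gap to target: 8 dB.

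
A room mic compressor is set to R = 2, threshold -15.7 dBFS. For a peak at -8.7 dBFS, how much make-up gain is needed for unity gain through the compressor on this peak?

3.5 dB

Overshoot 7 dB → 7/2 = 3.5 dB after compression, so the compressed level is -15.7 + 3.5 = -12.2 dBFS.
Make-up = target − compressed = -8.7 − (-12.2) = 3.5 dB.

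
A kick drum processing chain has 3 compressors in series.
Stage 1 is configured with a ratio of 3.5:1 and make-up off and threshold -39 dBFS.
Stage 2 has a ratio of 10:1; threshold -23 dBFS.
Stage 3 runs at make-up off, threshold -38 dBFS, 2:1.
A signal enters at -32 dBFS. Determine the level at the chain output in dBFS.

-37.5 dBFS

Stage 1: overshoot 7 dB → 7/3.5 = 2 dB → -37 dBFS.
Stage 2: -37 dBFS is at or below the -23 dBFS threshold — no compression; output -37 dBFS.
Stage 3: overshoot 1 dB → 1/2 = 0.5 dB → -37.5 dBFS.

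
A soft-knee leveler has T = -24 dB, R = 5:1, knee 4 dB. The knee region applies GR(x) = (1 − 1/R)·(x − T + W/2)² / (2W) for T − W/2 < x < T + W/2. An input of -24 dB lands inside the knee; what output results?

x − T + W/2 = -24 − (-24) + 2 = 2.
GR = (1 − 1/5) × 2² / 8 = 0.8 × 4 / 8 = 0.4 dB.
Output = -24 − 0.4 = -24.4 dB.

-24.4 dB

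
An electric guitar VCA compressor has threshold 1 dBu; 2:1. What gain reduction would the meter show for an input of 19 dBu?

19 dBu exceeds the threshold by 18 dB.
At 2:1, output sits 18/2 = 9 dB above threshold.
So the signal is attenuated by 18 − 9 = 9 dB.

9 dB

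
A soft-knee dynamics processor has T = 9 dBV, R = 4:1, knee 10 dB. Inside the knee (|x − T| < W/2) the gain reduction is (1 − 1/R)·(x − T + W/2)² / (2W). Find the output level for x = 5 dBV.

4.9625 dBV

x − T + W/2 = 5 − 9 + 5 = 1.
GR = (1 − 1/4) × 1² / 20 = 0.75 × 1 / 20 = 0.0375 dB.
Output = 5 − 0.0375 = 4.9625 dBV.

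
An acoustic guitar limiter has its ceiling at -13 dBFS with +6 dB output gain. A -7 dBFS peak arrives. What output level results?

-7 dBFS

At ∞:1, everything above -13 dBFS is held at the ceiling.
Output gain then adds 6 dB: -13 + 6 = -7 dBFS.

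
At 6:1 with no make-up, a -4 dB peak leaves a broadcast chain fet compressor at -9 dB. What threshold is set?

-10 dB

Gain reduction = -4 − (-9) = 5 dB; output overshoot = GR / (R − 1) = 5 / 5 = 1 dB.
Threshold = output − output overshoot = -9 − 1 = -10 dB.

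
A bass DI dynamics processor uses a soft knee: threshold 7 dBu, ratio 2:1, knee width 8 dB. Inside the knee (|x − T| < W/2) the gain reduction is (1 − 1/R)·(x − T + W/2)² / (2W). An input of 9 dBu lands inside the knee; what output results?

7.875 dBu

x − T + W/2 = 9 − 7 + 4 = 6.
GR = (1 − 1/2) × 6² / 16 = 0.5 × 36 / 16 = 1.125 dB.
Output = 9 − 1.125 = 7.875 dBu.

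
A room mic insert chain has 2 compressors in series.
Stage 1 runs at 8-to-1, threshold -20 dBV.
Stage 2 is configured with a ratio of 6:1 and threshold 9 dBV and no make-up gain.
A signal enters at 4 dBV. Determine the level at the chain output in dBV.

-17 dBV

Stage 1: overshoot 24 dB → 24/8 = 3 dB → -17 dBV.
Stage 2: below threshold (-17 ≤ 9); passes unchanged; output -17 dBV.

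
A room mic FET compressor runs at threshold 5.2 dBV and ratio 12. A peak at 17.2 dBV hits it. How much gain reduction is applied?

11 dB

Overshoot = 17.2 − 5.2 = 12 dB.
At 12:1, output sits 12/12 = 1 dB above threshold.
So the signal is attenuated by 12 − 1 = 11 dB.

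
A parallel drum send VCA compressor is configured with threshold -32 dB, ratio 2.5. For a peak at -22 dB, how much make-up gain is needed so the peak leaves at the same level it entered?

6 dB

The peak compresses to -32 + 10/2.5 = -28 dB.
To reach -22 dB requires -22 − (-28) = 6 dB of make-up.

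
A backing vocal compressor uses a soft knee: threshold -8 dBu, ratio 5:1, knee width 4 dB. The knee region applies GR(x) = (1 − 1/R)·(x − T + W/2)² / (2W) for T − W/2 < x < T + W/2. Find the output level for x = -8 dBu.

x − T + W/2 = -8 − (-8) + 2 = 2.
GR = (1 − 1/5) × 2² / 8 = 0.8 × 4 / 8 = 0.4 dB.
Output = -8 − 0.4 = -8.4 dBu.

-8.4 dBu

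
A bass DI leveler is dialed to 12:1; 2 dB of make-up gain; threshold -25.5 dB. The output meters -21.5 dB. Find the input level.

Remove make-up: -21.5 − 2 = -23.5 dB.
The compressed level sits -23.5 − (-25.5) = 2 dB over threshold.
Input overshoot = R × output overshoot = 24 dB → input = -25.5 + 24 = -1.5 dB.

-1.5 dB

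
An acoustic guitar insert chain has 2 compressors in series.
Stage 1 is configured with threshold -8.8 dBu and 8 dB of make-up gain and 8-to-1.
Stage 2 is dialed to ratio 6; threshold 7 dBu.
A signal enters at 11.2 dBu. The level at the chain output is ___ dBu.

1.7 dBu

Stage 1: overshoot 20 dB → 20/8 = 2.5 dB → -6.3 dBu; +8 dB make-up → 1.7 dBu.
Stage 2: below threshold (1.7 ≤ 7); passes unchanged; output 1.7 dBu.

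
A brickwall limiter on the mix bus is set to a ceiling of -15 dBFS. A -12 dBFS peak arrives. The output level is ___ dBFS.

A brickwall limiter is an ∞:1 compressor: any input above the ceiling is clamped to -15 dBFS.

-15 dBFS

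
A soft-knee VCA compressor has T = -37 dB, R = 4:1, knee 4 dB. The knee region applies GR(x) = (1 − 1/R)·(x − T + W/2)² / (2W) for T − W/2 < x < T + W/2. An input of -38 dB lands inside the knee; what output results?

x − T + W/2 = -38 − (-37) + 2 = 1.
GR = (1 − 1/4) × 1² / 8 = 0.75 × 1 / 8 = 0.09375 dB.
Output = -38 − 0.09375 = -38.09375 dB.

-38.09375 dB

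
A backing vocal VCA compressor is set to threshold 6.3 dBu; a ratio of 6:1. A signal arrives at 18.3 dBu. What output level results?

Overshoot: 18.3 − 6.3 = 12 dB.
6:1 compression reduces that to 12/6 = 2 dB over.
So the level is 6.3 + 2 = 8.3 dBu.

8.3 dBu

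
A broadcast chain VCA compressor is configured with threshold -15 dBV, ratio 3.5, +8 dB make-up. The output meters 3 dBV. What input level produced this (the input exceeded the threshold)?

Stripping the +8 dB make-up gives -5 dBV at the gain stage.
Post-compression overshoot = -5 − (-15) = 10 dB.
Undo the ratio: input overshoot = 10 × 3.5 = 35 dB, giving input = 20 dBV.

20 dBV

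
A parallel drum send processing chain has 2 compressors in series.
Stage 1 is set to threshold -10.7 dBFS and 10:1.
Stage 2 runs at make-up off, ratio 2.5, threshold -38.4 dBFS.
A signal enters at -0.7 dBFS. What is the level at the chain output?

-26.92 dBFS

Stage 1: overshoot 10 dB → 10/10 = 1 dB → -9.7 dBFS.
Stage 2: 28.7 dB above -38.4 dBFS, reduced 2.5:1 to 11.48 dB above → -26.92 dBFS.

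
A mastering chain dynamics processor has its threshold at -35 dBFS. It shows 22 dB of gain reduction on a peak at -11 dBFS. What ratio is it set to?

12:1

Input overshoot = -11 − (-35) = 24 dB.
Output overshoot = 24 − 22 = 2 dB.
Ratio = input overshoot / output overshoot = 24 / 2 = 12.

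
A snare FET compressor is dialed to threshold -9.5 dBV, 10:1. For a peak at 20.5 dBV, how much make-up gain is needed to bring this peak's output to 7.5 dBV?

The peak compresses to -9.5 + 30/10 = -6.5 dBV.
To reach 7.5 dBV requires 7.5 − (-6.5) = 14 dB of make-up.

14 dB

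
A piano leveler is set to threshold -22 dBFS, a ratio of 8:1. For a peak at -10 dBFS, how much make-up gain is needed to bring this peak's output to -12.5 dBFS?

Overshoot 12 dB → 12/8 = 1.5 dB after compression, so the compressed level is -22 + 1.5 = -20.5 dBFS.
Make-up = target − compressed = -12.5 − (-20.5) = 8 dB.

8 dB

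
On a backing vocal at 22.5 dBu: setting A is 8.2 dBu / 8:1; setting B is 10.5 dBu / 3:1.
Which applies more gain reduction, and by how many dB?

A: 14.3 dB over, compressed to 1.7875 dB over, so 12.5125 dB of GR.
B: 12 dB over, compressed to 4 dB over, so 8 dB of GR.
Difference: 4.5125 dB in favour of A.

A, by 4.5125 dB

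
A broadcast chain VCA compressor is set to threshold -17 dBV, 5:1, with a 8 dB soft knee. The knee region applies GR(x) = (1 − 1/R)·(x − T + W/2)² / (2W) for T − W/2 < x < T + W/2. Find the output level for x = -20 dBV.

x − T + W/2 = -20 − (-17) + 4 = 1.
GR = (1 − 1/5) × 1² / 16 = 0.8 × 1 / 16 = 0.05 dB.
Output = -20 − 0.05 = -20.05 dBV.

-20.05 dBV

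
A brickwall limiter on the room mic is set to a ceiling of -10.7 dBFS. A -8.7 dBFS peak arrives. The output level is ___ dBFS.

-10.7 dBFS

At ∞:1, everything above -10.7 dBFS is held at the ceiling.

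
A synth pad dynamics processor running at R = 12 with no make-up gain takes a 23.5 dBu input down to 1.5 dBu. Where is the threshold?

-0.5 dBu

Gain reduction = 23.5 − 1.5 = 22 dB; output overshoot = GR / (R − 1) = 22 / 11 = 2 dB.
Threshold = output − output overshoot = 1.5 − 2 = -0.5 dBu.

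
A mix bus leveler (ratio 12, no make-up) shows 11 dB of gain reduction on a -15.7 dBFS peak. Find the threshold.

-27.7 dBFS

Gain reduction = -15.7 − (-26.7) = 11 dB; output overshoot = GR / (R − 1) = 11 / 11 = 1 dB.
Threshold = output − output overshoot = -26.7 − 1 = -27.7 dBFS.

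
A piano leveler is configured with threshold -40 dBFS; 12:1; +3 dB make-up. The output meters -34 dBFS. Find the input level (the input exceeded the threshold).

Before make-up, the level was -34 − 3 = -37 dBFS.
That's 3 dB above the -40 dBFS threshold.
Undo the ratio: input overshoot = 3 × 12 = 36 dB, giving input = -4 dBFS.

-4 dBFS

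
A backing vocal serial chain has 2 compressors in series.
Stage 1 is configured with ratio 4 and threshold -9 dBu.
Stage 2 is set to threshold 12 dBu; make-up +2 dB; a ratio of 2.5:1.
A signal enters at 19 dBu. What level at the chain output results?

0 dBu

Stage 1: 19 dBu is 28 dB over -9 dBu; at 4:1 that becomes 7 dB over, giving -2 dBu.
Stage 2: -2 dBu ≤ 12 dBu, so stage 2 doesn't engage; make-up brings it to 0 dBu.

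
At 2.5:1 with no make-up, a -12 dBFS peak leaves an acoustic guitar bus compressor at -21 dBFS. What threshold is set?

Input is 15 dB above T (since output overshoot × R = input overshoot: (-21 − T)·2.5 = -12 − T gives T = -27 dBFS).
Check: -27 + (-12 − (-27))/2.5 = -27 + 6 = -21 dBFS. ✓

-27 dBFS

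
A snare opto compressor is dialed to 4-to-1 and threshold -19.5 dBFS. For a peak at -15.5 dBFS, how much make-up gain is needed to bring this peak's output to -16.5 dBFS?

The peak compresses to -19.5 + 4/4 = -18.5 dBFS.
To reach -16.5 dBFS requires -16.5 − (-18.5) = 2 dB of make-up.

2 dB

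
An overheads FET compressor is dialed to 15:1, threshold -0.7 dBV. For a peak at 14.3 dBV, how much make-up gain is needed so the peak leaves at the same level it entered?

The peak compresses to -0.7 + 15/15 = 0.3 dBV.
To reach 14.3 dBV requires 14.3 − 0.3 = 14 dB of make-up.

14 dB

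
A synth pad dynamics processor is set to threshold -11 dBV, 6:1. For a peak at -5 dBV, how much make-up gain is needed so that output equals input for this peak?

The peak compresses to -11 + 6/6 = -10 dBV.
To reach -5 dBV requires -5 − (-10) = 5 dB of make-up.

5 dB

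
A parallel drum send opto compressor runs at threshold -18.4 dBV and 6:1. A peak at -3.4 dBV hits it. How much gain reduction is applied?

-3.4 dBV exceeds the threshold by 15 dB.
A 6:1 ratio leaves 2.5 dB of that excess.
Gain reduction = 15 − 2.5 = 12.5 dB.

12.5 dB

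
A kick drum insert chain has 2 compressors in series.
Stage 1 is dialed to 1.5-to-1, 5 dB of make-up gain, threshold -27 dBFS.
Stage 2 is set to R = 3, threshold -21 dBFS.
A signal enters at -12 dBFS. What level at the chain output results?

-18 dBFS

Stage 1: overshoot 15 dB → 15/1.5 = 10 dB → -17 dBFS; +5 dB make-up → -12 dBFS.
Stage 2: overshoot 9 dB → 9/3 = 3 dB → -18 dBFS.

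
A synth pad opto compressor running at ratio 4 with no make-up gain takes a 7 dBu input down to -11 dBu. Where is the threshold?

Input is 24 dB above T (since output overshoot × R = input overshoot: (-11 − T)·4 = 7 − T gives T = -17 dBu).
Check: -17 + (7 − (-17))/4 = -17 + 6 = -11 dBu. ✓

-17 dBu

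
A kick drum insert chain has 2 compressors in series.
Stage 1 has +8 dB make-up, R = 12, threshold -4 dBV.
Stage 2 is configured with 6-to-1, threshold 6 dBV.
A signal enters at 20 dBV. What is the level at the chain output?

6 dBV

Stage 1: overshoot 24 dB → 24/12 = 2 dB → -2 dBV; +8 dB make-up → 6 dBV.
Stage 2: 6 dBV is at or below the 6 dBV threshold — no compression; output 6 dBV.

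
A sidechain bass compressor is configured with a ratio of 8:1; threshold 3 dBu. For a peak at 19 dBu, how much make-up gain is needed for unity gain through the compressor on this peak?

Overshoot 16 dB → 16/8 = 2 dB after compression, so the compressed level is 3 + 2 = 5 dBu.
Make-up = target − compressed = 19 − 5 = 14 dB.

14 dB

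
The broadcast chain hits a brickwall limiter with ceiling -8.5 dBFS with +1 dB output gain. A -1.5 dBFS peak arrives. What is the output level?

At ∞:1, everything above -8.5 dBFS is held at the ceiling.
Output gain then adds 1 dB: -8.5 + 1 = -7.5 dBFS.

-7.5 dBFS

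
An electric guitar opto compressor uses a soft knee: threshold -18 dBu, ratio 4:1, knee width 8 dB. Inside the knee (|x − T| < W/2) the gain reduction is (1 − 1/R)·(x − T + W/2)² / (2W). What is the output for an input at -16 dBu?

x − T + W/2 = -16 − (-18) + 4 = 6.
GR = (1 − 1/4) × 6² / 16 = 0.75 × 36 / 16 = 1.6875 dB.
Output = -16 − 1.6875 = -17.6875 dBu.

-17.6875 dBu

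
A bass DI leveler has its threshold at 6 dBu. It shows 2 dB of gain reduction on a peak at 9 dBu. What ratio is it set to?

3:1

Input overshoot = 9 − 6 = 3 dB.
Output overshoot = 3 − 2 = 1 dB.
Ratio = input overshoot / output overshoot = 3 / 1 = 3.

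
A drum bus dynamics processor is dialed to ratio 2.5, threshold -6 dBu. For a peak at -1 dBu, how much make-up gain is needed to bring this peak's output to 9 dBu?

13 dB

The peak compresses to -6 + 5/2.5 = -4 dBu.
To reach 9 dBu requires 9 − (-4) = 13 dB of make-up.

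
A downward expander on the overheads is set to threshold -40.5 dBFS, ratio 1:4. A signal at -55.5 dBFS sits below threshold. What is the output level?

-100.5 dBFS

The input is 15 dB below the -40.5 dBFS threshold.
A 1:4 expander multiplies undershoot by 4: 15 × 4 = 60 dB below threshold.
Output = -40.5 − 60 = -100.5 dBFS.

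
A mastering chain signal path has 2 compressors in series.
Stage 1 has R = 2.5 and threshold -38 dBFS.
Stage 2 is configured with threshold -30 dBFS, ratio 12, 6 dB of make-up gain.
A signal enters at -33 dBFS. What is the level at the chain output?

-30 dBFS

Stage 1: overshoot 5 dB → 5/2.5 = 2 dB → -36 dBFS.
Stage 2: -36 dBFS ≤ -30 dBFS, so stage 2 doesn't engage; make-up brings it to -30 dBFS.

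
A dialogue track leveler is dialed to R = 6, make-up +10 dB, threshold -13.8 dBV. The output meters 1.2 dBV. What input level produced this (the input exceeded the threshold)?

Before make-up, the level was 1.2 − 10 = -8.8 dBV.
That's 5 dB above the -13.8 dBV threshold.
Input overshoot = R × output overshoot = 30 dB → input = -13.8 + 30 = 16.2 dBV.

16.2 dBV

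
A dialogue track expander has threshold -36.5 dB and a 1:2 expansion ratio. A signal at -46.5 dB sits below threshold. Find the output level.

Undershoot = (-36.5) − (-46.5) = 10 dB.
At 1:2, that expands to 20 dB under threshold.
Output = -36.5 − 20 = -56.5 dB.

-56.5 dB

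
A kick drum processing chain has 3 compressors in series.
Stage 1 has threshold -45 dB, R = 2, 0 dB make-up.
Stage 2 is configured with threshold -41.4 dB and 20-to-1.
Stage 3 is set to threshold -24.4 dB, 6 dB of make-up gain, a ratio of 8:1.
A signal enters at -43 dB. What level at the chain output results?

-38 dB

Stage 1: 2 dB above -45 dB, reduced 2:1 to 1 dB above → -44 dB.
Stage 2: below threshold (-44 ≤ -41.4); passes unchanged; output -44 dB.
Stage 3: -44 dB ≤ -24.4 dB, so stage 3 doesn't engage; make-up brings it to -38 dB.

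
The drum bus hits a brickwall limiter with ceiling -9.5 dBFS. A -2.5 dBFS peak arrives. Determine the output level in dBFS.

A brickwall limiter is an ∞:1 compressor: any input above the ceiling is clamped to -9.5 dBFS.

-9.5 dBFS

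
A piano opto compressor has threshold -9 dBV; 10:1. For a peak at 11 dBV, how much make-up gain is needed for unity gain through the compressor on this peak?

18 dB

The peak compresses to -9 + 20/10 = -7 dBV.
To reach 11 dBV requires 11 − (-7) = 18 dB of make-up.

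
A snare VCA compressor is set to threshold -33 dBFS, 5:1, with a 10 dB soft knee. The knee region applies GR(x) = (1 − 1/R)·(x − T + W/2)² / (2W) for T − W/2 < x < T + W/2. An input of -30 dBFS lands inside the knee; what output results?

x − T + W/2 = -30 − (-33) + 5 = 8.
GR = (1 − 1/5) × 8² / 20 = 0.8 × 64 / 20 = 2.56 dB.
Output = -30 − 2.56 = -32.56 dBFS.

-32.56 dBFS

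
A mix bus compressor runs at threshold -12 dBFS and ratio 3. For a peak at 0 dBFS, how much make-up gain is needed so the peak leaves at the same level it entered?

8 dB

Overshoot 12 dB → 12/3 = 4 dB after compression, so the compressed level is -12 + 4 = -8 dBFS.
Make-up = target − compressed = 0 − (-8) = 8 dB.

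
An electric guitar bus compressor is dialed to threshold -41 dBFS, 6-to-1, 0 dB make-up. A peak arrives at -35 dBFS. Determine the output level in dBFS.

The input is 6 dB above the -41 dBFS threshold.
At 6:1 the overshoot is divided by 6, leaving 1 dB above threshold.
That puts the output at -40 dBFS.

-40 dBFS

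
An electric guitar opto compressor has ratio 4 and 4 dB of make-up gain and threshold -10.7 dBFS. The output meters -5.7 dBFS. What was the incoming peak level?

Stripping the +4 dB make-up gives -9.7 dBFS at the gain stage.
That's 1 dB above the -10.7 dBFS threshold.
Undo the ratio: input overshoot = 1 × 4 = 4 dB, giving input = -6.7 dBFS.

-6.7 dBFS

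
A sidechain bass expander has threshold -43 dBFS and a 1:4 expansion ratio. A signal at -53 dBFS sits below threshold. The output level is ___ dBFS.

-83 dBFS

Below threshold, a 1:4 expander applies gain = (4−1)×(T − x) of attenuation.
(4−1) × 10 = 30 dB, so output = -53 − 30 = -83 dBFS.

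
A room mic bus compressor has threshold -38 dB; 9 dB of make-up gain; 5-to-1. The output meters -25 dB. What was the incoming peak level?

-18 dB

Before make-up, the level was -25 − 9 = -34 dB.
Post-compression overshoot = -34 − (-38) = 4 dB.
Before 5:1 compression the overshoot was 4 × 5 = 20 dB, so input = -38 + 20 = -18 dB.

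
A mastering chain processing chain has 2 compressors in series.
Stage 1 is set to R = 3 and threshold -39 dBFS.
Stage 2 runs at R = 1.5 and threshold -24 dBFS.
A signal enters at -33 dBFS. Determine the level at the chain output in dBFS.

-37 dBFS

Stage 1: -33 dBFS is 6 dB over -39 dBFS; at 3:1 that becomes 2 dB over, giving -37 dBFS.
Stage 2: -37 dBFS is at or below the -24 dBFS threshold — no compression; output -37 dBFS.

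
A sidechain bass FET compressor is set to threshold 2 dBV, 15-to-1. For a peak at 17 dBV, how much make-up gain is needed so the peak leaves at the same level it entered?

14 dB

Without make-up, output = threshold + overshoot/15 = 2 + 1 = 3 dBV.
Gap to target: 14 dB.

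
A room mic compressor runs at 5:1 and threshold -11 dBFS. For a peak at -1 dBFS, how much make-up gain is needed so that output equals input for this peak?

8 dB

The peak compresses to -11 + 10/5 = -9 dBFS.
To reach -1 dBFS requires -1 − (-9) = 8 dB of make-up.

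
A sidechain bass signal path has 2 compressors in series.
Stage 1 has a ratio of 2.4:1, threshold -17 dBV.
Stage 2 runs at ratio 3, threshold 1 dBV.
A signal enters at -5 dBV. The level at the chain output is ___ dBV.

-12 dBV

Stage 1: 12 dB above -17 dBV, reduced 2.4:1 to 5 dB above → -12 dBV.
Stage 2: -12 dBV ≤ 1 dBV, so stage 2 doesn't engage; output -12 dBV.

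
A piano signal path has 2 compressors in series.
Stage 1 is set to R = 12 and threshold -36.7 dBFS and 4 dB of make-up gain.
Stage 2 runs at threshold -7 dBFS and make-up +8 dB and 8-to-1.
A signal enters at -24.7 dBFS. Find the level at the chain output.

-23.7 dBFS

Stage 1: -24.7 dBFS is 12 dB over -36.7 dBFS; at 12:1 that becomes 1 dB over, giving -35.7 dBFS; +4 dB make-up → -31.7 dBFS.
Stage 2: -31.7 dBFS is at or below the -7 dBFS threshold — no compression; make-up brings it to -23.7 dBFS.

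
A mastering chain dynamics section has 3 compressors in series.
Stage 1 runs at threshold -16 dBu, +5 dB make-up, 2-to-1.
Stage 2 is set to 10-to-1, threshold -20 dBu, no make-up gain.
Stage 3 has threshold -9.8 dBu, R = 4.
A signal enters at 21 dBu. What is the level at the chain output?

Stage 1: 21 dBu is 37 dB over -16 dBu; at 2:1 that becomes 18.5 dB over, giving 2.5 dBu; +5 dB make-up → 7.5 dBu.
Stage 2: 7.5 dBu is 27.5 dB over -20 dBu; at 10:1 that becomes 2.75 dB over, giving -17.25 dBu.
Stage 3: below threshold (-17.25 ≤ -9.8); passes unchanged; output -17.25 dBu.

-17.25 dBu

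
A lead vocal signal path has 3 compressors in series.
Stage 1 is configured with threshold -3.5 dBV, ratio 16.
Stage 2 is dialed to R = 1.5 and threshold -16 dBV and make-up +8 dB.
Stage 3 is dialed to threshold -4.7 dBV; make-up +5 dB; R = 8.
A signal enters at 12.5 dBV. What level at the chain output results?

1.0125 dBV

Stage 1: 16 dB above -3.5 dBV, reduced 16:1 to 1 dB above → -2.5 dBV.
Stage 2: -2.5 dBV is 13.5 dB over -16 dBV; at 1.5:1 that becomes 9 dB over, giving -7 dBV; +8 dB make-up → 1 dBV.
Stage 3: 1 dBV is 5.7 dB over -4.7 dBV; at 8:1 that becomes 0.7125 dB over, giving -3.9875 dBV; +5 dB make-up → 1.0125 dBV.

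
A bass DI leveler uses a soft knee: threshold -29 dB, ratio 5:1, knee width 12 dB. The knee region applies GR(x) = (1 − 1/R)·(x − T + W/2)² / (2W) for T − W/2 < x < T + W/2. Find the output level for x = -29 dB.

-30.2 dB

x − T + W/2 = -29 − (-29) + 6 = 6.
GR = (1 − 1/5) × 6² / 24 = 0.8 × 36 / 24 = 1.2 dB.
Output = -29 − 1.2 = -30.2 dB.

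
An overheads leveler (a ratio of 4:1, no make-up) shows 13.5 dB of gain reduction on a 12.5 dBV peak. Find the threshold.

Gain reduction = 12.5 − (-1) = 13.5 dB; output overshoot = GR / (R − 1) = 13.5 / 3 = 4.5 dB.
Threshold = output − output overshoot = -1 − 4.5 = -5.5 dBV.

-5.5 dBV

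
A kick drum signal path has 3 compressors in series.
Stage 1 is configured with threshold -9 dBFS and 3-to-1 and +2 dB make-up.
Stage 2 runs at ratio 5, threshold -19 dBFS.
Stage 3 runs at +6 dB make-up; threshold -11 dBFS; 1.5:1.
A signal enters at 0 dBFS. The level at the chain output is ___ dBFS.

-10 dBFS

Stage 1: overshoot 9 dB → 9/3 = 3 dB → -6 dBFS; +2 dB make-up → -4 dBFS.
Stage 2: -4 dBFS is 15 dB over -19 dBFS; at 5:1 that becomes 3 dB over, giving -16 dBFS.
Stage 3: -16 dBFS ≤ -11 dBFS, so stage 3 doesn't engage; make-up brings it to -10 dBFS.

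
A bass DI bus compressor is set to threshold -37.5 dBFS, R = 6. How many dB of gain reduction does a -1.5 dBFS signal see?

30 dB

Overshoot = -1.5 − (-37.5) = 36 dB.
At 6:1, output sits 36/6 = 6 dB above threshold.
GR = overshoot in − overshoot out = 36 − 6 = 30 dB.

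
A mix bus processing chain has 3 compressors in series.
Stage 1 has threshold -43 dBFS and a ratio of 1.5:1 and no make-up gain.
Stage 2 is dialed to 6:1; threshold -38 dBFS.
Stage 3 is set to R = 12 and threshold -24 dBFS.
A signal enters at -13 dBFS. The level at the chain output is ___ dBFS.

Stage 1: overshoot 30 dB → 30/1.5 = 20 dB → -23 dBFS.
Stage 2: 15 dB above -38 dBFS, reduced 6:1 to 2.5 dB above → -35.5 dBFS.
Stage 3: -35.5 dBFS ≤ -24 dBFS, so stage 3 doesn't engage; output -35.5 dBFS.

-35.5 dBFS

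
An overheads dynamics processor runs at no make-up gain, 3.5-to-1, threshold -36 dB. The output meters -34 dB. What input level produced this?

Post-compression overshoot = -34 − (-36) = 2 dB.
Input overshoot = R × output overshoot = 7 dB → input = -36 + 7 = -29 dB.

-29 dB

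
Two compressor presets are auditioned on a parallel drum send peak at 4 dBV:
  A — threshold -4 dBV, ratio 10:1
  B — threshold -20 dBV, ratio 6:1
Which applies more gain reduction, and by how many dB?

B, by 12.8 dB

A: overshoot 8 dB → output overshoot 0.8 dB → GR 7.2 dB.
B: overshoot 24 dB → output overshoot 4 dB → GR 20 dB.
Difference: 12.8 dB in favour of B.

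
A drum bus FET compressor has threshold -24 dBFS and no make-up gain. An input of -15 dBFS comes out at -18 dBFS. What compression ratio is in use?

1.5:1

Input overshoot = -15 − (-24) = 9 dB; output overshoot = -18 − (-24) = 6 dB.
Ratio = 9 / 6 = 1.5.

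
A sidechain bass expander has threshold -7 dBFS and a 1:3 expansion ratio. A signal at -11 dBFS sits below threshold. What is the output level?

-19 dBFS

Undershoot = (-7) − (-11) = 4 dB.
At 1:3, that expands to 12 dB under threshold.
Output = -7 − 12 = -19 dBFS.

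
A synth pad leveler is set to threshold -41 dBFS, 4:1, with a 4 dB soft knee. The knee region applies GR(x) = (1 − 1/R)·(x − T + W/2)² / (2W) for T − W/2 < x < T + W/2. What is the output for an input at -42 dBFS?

x − T + W/2 = -42 − (-41) + 2 = 1.
GR = (1 − 1/4) × 1² / 8 = 0.75 × 1 / 8 = 0.09375 dB.
Output = -42 − 0.09375 = -42.09375 dBFS.

-42.09375 dBFS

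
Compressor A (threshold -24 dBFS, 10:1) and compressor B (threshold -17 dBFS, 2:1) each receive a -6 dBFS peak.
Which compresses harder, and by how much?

A, by 10.7 dB

A: GR = 18 − 18/10 = 16.2 dB.
B: GR = 11 − 11/2 = 5.5 dB.
A reduces 10.7 dB more.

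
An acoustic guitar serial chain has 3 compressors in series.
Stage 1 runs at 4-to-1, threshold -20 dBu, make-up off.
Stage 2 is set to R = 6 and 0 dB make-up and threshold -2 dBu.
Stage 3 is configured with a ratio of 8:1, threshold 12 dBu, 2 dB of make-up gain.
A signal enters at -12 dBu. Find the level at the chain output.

Stage 1: 8 dB above -20 dBu, reduced 4:1 to 2 dB above → -18 dBu.
Stage 2: below threshold (-18 ≤ -2); passes unchanged; output -18 dBu.
Stage 3: -18 dBu ≤ 12 dBu, so stage 3 doesn't engage; make-up brings it to -16 dBu.

-16 dBu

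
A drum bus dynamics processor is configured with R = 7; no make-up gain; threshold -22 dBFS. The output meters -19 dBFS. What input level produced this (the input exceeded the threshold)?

Post-compression overshoot = -19 − (-22) = 3 dB.
Undo the ratio: input overshoot = 3 × 7 = 21 dB, giving input = -1 dBFS.

-1 dBFS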